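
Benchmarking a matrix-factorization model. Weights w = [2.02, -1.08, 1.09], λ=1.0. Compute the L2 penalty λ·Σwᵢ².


‖w‖₂² = (2.02)² + (-1.08)² + (1.09)²
     = 4.0804 + 1.1664 + 1.1881
     = 6.4349
λ·‖w‖₂² = 1.0·6.4349 = 6.4349

6.4349


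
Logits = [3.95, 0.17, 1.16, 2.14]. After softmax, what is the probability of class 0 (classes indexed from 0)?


Exponentials: e^3.95=51.9354, e^0.17=1.1853, e^1.16=3.1899, e^2.14=8.4994
Sum = 64.81
Softmax = [0.8013, 0.0183, 0.0492, 0.1311]
p[0] = 51.9354/64.81 = 0.8013

0.8013


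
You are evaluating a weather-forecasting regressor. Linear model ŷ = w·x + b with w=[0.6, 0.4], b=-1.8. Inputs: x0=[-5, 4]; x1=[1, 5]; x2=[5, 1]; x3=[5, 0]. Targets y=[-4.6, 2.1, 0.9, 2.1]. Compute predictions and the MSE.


ŷ0 = (0.6)·(-5) + (0.4)·(4) - 1.8 = -3.2
ŷ1 = (0.6)·(1) + (0.4)·(5) - 1.8 = 0.8
ŷ2 = (0.6)·(5) + (0.4)·(1) - 1.8 = 1.6
ŷ3 = (0.6)·(5) + (0.4)·(0) - 1.8 = 1.2
errors² = [1.96, 1.69, 0.49, 0.81]
MSE = 4.9500/4 = 1.2375

1.2375


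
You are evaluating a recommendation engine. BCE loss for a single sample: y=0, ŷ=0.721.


BCE = -[y·ln(p) + (1-y)·ln(1-p)]
= -0 - 1·ln(1-0.721)
= -ln(0.279) = 1.2765

1.2765


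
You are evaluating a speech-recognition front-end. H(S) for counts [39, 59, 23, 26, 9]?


Probabilities: [39/156, 59/156, 23/156, 26/156, 9/156] ≈ [0.25, 0.3782, 0.1474, 0.1667, 0.0577]
H = -((39/156)·log₂(39/156) + (59/156)·log₂(59/156) + (23/156)·log₂(23/156) + (26/156)·log₂(26/156) + (9/156)·log₂(9/156))
  = 2.106 bits

2.106 bits


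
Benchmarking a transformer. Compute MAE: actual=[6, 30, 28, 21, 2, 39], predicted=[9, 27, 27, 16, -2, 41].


Absolute errors: |6-9|=3, |30-27|=3, |28-27|=1, |21-16|=5, |2+ 2|=4, |39-41|=2
Sum = 18
MAE = 18/6 = 3

3


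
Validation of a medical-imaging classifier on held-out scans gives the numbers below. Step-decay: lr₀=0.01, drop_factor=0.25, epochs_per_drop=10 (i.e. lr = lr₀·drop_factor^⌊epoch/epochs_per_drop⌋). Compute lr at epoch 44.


n_drops = ⌊44/10⌋ = 4
lr = 0.01·0.25^4 = 0.01·0.00390625 = 0.0000390625

0.0000390625


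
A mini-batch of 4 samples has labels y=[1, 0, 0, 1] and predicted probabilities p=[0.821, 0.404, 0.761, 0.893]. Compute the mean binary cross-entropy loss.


L[0] = -ln(0.821) = 0.1972
L[1] = -ln(1-0.404) = -ln(0.596) = 0.5175
L[2] = -ln(1-0.761) = -ln(0.239) = 1.4313
L[3] = -ln(0.893) = 0.1132
mean = (0.1972 + 0.5175 + 1.4313 + 0.1132)/4 = 0.5648

0.5648


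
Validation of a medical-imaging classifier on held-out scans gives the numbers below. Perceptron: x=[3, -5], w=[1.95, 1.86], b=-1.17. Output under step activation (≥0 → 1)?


z = (3)·(1.95) + (-5)·(1.86) - 1.17
  = -4.62
step(z) = 0 (z<0)

0


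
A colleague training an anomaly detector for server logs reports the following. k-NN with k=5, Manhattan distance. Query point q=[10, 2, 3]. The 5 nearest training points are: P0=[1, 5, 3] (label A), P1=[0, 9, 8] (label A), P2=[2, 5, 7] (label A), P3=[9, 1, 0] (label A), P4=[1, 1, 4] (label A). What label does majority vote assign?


d(q,P0) = 12  (label A)
d(q,P1) = 22  (label A)
d(q,P2) = 15  (label A)
d(q,P3) = 5  (label A)
d(q,P4) = 11  (label A)
Votes: A=5, B=0
Majority → A

A


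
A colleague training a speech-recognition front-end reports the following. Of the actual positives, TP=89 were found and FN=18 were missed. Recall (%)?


Recall = TP/(TP+FN)
= 89/(89+18)
= 89/107 = 83.18%

83.18%


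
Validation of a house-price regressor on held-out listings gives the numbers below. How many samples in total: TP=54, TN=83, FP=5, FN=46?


Total = TP + TN + FP + FN
= 54 + 83 + 5 + 46
= 188
(Predicted positive: 59, predicted negative: 129)

188


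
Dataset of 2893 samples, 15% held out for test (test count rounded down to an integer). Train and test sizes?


Test = ⌊2893·15/100⌋ = 433
Train = 2893 - 433 = 2460

Train: 2460, Test: 433


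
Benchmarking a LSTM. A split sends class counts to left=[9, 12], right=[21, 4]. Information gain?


Parent = [30, 16], H_parent = 0.9321
H_left = 0.9852 (n=21), H_right = 0.6343 (n=25)
H_children = (21/46)·0.9852 + (25/46)·0.6343 = 0.7945
IG = 0.9321 - 0.7945 = 0.1376

0.1376


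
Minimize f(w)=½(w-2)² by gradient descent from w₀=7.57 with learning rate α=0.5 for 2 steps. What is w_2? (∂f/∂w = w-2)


step 1: grad = 7.57-2 = 5.57; w = 7.57 - 0.5·(5.57) = 4.785
step 2: grad = 4.785-2 = 2.785; w = 4.785 - 0.5·(2.785) = 3.3925

3.3925


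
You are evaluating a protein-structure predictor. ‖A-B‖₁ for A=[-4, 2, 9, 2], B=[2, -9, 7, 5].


d = |-4-2| + |2+ 9| + |9-7| + |2-5|
  = 6 + 11 + 2 + 3
  = 22

22


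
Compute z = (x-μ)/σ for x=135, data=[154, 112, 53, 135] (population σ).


μ = 113.5, σ = 37.9638
z = (135 - 113.5)/37.9638 = 0.5663

0.5663


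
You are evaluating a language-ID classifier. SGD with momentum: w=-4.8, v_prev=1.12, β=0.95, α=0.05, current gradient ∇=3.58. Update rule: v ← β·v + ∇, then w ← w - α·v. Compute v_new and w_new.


v_new = 0.95·1.12 + 3.58 = 1.064 + 3.58 = 4.644
w_new = -4.8 - 0.05·4.644 = -4.8 - 0.2322 = -5.0322

v_new=4.644, w_new=-5.0322


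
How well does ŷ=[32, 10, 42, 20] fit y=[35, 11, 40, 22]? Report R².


ȳ = 27
SS_res = Σ(y-ŷ)² = 18
SS_tot = Σ(y-ȳ)² = 514
R² = 1 - SS_res/SS_tot = 1 - 0.035 = 0.965

0.965


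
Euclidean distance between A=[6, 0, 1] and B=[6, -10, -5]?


d = √((6-6)² + (0+ 10)² + (1+ 5)²)
  = √(0 + 100 + 36)
  = √136 = 11.6619

11.6619


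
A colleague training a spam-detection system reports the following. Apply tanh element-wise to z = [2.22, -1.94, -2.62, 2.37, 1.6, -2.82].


tanh(2.22) = 0.9767
tanh(-1.94) = -0.9595
tanh(-2.62) = -0.9895
tanh(2.37) = 0.9827
tanh(1.6) = 0.9217
tanh(-2.82) = -0.9929
result = [0.9767, -0.9595, -0.9895, 0.9827, 0.9217, -0.9929]

[0.9767, -0.9595, -0.9895, 0.9827, 0.9217, -0.9929]


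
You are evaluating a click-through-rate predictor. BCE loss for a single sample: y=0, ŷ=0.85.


BCE = -[y·ln(p) + (1-y)·ln(1-p)]
= -0 - 1·ln(1-0.85)
= -ln(0.15) = 1.8971

1.8971


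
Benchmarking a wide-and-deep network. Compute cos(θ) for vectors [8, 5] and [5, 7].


A·B = 8·5 + 5·7 = 75
‖A‖ = √89 = 9.434, ‖B‖ = √74 = 8.6023
cos = 75/(√89·√74) = 75/√6586 = 0.9242

0.9242


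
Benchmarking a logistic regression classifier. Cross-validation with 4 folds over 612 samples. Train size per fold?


Fold size = 612/4 = 153
Training per fold = 612 - 153 = 459

459


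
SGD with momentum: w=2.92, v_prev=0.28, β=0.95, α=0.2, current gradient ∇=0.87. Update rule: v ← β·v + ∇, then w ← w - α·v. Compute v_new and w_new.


v_new = 0.95·0.28 + 0.87 = 0.266 + 0.87 = 1.136
w_new = 2.92 - 0.2·1.136 = 2.92 - 0.2272 = 2.6928

v_new=1.136, w_new=2.6928


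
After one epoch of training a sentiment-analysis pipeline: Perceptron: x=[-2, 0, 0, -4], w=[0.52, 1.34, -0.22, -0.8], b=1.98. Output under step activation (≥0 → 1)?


z = (-2)·(0.52) + (0)·(1.34) + (0)·(-0.22) + (-4)·(-0.8) + 1.98
  = 4.14
step(z) = 1 (z≥0)

1


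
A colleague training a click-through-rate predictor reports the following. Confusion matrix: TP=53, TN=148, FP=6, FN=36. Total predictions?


Total = TP + TN + FP + FN
= 53 + 148 + 6 + 36
= 243
(Predicted positive: 59, predicted negative: 184)

243


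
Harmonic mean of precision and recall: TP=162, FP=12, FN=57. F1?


Precision = 162/174 = 0.931
Recall = 162/219 = 0.7397
F1 = 2·P·R/(P+R) = 2·TP/(2·TP+FP+FN) = 324/(324+12+57) = 324/393 = 0.8244

0.8244


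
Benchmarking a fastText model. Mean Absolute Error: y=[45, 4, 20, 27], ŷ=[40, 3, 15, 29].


Absolute errors: |45-40|=5, |4-3|=1, |20-15|=5, |27-29|=2
Sum = 13
MAE = 13/4 = 13/4

13/4


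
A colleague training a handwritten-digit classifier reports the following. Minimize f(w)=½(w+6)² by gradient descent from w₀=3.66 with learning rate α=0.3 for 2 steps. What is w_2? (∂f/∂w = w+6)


step 1: grad = 3.66+6 = 9.66; w = 3.66 - 0.3·(9.66) = 0.762
step 2: grad = 0.762+6 = 6.762; w = 0.762 - 0.3·(6.762) = -1.2666

-1.2666


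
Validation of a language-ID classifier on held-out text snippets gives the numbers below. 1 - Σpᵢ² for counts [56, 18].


Probabilities: [56/74, 18/74] ≈ [0.7568, 0.2432]
Σpᵢ² = (3136 + 324)/74² = 3460/5476
Gini = 1 - Σpᵢ² = 1 - 3460/5476 = 0.3682

0.3682


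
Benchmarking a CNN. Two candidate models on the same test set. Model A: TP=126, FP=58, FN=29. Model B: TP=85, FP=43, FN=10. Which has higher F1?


Model A: P=126/184=0.6848, R=126/155=0.8129, F1=2PR/(P+R)=2TP/(2TP+FP+FN)=252/339=0.7434
Model B: P=85/128=0.6641, R=85/95=0.8947, F1=2PR/(P+R)=2TP/(2TP+FP+FN)=170/223=0.7623
0.7434 < 0.7623 → Model B

Model B


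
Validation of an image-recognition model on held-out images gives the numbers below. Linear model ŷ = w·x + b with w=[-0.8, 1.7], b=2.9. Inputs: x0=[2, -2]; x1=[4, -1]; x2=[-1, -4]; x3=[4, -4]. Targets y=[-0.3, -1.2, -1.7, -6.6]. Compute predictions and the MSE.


ŷ0 = (-0.8)·(2) + (1.7)·(-2) + 2.9 = -2.1
ŷ1 = (-0.8)·(4) + (1.7)·(-1) + 2.9 = -2.0
ŷ2 = (-0.8)·(-1) + (1.7)·(-4) + 2.9 = -3.1
ŷ3 = (-0.8)·(4) + (1.7)·(-4) + 2.9 = -7.1
errors² = [3.24, 0.64, 1.96, 0.25]
MSE = 6.0900/4 = 1.5225

1.5225


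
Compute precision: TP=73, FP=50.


Precision = TP/(TP+FP)
= 73/(73+50)
= 73/123 = 59.35%

59.35%


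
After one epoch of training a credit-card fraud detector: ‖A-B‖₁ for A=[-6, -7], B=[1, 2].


d = |-6-1| + |-7-2|
  = 7 + 9
  = 16

16


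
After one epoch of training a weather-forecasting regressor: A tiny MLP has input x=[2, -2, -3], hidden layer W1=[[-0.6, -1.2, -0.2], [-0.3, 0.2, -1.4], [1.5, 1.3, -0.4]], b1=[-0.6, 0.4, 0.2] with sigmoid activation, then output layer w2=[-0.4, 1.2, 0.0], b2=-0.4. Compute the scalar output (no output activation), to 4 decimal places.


z1[0] = (-0.6)·(2) + (-1.2)·(-2) + (-0.2)·(-3) - 0.6 = 1.2
z1[1] = (-0.3)·(2) + (0.2)·(-2) + (-1.4)·(-3) + 0.4 = 3.6
z1[2] = (1.5)·(2) + (1.3)·(-2) + (-0.4)·(-3) + 0.2 = 1.8
h = sigmoid(z1) = [0.7685, 0.9734, 0.8581]
output = (-0.4)·(0.7685) + (1.2)·(0.9734) + (0.0)·(0.8581) - 0.4 = 0.4607

0.4607


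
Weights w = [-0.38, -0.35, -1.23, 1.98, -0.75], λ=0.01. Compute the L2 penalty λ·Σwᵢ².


‖w‖₂² = (-0.38)² + (-0.35)² + (-1.23)² + (1.98)² + (-0.75)²
     = 0.1444 + 0.1225 + 1.5129 + 3.9204 + 0.5625
     = 6.2627
λ·‖w‖₂² = 0.01·6.2627 = 0.062627

0.062627


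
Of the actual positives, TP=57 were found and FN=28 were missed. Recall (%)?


Recall = TP/(TP+FN)
= 57/(57+28)
= 57/85 = 67.06%

67.06%


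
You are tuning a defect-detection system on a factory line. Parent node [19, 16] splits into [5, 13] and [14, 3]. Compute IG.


Parent = [19, 16], H_parent = 0.9947
H_left = 0.8524 (n=18), H_right = 0.6723 (n=17)
H_children = (18/35)·0.8524 + (17/35)·0.6723 = 0.7649
IG = 0.9947 - 0.7649 = 0.2298

0.2298


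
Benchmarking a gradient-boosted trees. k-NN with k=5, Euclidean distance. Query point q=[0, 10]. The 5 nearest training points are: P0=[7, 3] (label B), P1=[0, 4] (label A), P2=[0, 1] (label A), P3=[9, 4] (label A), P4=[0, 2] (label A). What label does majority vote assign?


d(q,P0) = 9.8995  (label B)
d(q,P1) = 6.0  (label A)
d(q,P2) = 9.0  (label A)
d(q,P3) = 10.8167  (label A)
d(q,P4) = 8.0  (label A)
Votes: A=4, B=1
Majority → A

A


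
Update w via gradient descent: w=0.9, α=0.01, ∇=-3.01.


w_new = w - α·∇
= 0.9 - 0.01·-3.01
= 0.9 + 0.0301
= 0.9301

0.9301


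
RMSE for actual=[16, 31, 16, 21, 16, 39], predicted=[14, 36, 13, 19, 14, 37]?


MSE = 50/6 = 8.3333
RMSE = √(50/6) = 2.8868

2.8868


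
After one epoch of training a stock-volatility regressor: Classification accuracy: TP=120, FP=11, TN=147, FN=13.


Accuracy = (TP+TN)/(TP+TN+FP+FN)
= (120+147)/(291)
= 267/291 = 91.75%

91.75%


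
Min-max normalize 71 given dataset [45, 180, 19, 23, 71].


min=19, max=180
(71-19)/(180-19) = 52/161 = 0.323

0.323


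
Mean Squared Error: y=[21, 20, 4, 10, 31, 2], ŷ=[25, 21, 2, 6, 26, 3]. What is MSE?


Squared errors: (21-25)²=16, (20-21)²=1, (4-2)²=4, (10-6)²=16, (31-26)²=25, (2-3)²=1
Sum = 63
MSE = 63/6 = 21/2

21/2


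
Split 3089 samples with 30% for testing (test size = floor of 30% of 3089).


Test = ⌊3089·30/100⌋ = 926
Train = 3089 - 926 = 2163

Train: 2163, Test: 926


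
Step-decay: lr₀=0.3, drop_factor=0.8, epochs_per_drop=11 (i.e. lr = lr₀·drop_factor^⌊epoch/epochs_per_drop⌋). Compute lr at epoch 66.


n_drops = ⌊66/11⌋ = 6
lr = 0.3·0.8^6 = 0.3·0.262144 = 0.0786432

0.0786432


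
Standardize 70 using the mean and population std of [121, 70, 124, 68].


μ = 95.75, σ = 26.7804
z = (70 - 95.75)/26.7804 = -0.9615

-0.9615


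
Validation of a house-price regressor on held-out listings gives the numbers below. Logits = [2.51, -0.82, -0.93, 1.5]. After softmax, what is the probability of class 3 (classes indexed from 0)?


Exponentials: e^2.51=12.3049, e^-0.82=0.4404, e^-0.93=0.3946, e^1.5=4.4817
Sum = 17.6216
Softmax = [0.6983, 0.025, 0.0224, 0.2543]
p[3] = 4.4817/17.6216 = 0.2543

0.2543


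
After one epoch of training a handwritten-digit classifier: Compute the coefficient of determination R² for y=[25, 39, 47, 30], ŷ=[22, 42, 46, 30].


ȳ = 35.25
SS_res = Σ(y-ŷ)² = 19
SS_tot = Σ(y-ȳ)² = 284.75
R² = 1 - SS_res/SS_tot = 1 - 0.0667 = 0.9333

0.9333


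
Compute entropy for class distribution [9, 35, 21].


Probabilities: [9/65, 35/65, 21/65] ≈ [0.1385, 0.5385, 0.3231]
H = -((9/65)·log₂(9/65) + (35/65)·log₂(35/65) + (21/65)·log₂(21/65))
  = 1.4025 bits

1.4025 bits


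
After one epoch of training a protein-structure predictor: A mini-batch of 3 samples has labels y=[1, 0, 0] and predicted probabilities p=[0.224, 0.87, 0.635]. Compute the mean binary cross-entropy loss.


L[0] = -ln(0.224) = 1.4961
L[1] = -ln(1-0.87) = -ln(0.13) = 2.0402
L[2] = -ln(1-0.635) = -ln(0.365) = 1.0079
mean = (1.4961 + 2.0402 + 1.0079)/3 = 1.5147

1.5147


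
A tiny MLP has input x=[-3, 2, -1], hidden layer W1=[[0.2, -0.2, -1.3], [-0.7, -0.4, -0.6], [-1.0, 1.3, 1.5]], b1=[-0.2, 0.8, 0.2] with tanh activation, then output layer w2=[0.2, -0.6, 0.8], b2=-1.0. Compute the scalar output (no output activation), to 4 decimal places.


z1[0] = (0.2)·(-3) + (-0.2)·(2) + (-1.3)·(-1) - 0.2 = 0.1
z1[1] = (-0.7)·(-3) + (-0.4)·(2) + (-0.6)·(-1) + 0.8 = 2.7
z1[2] = (-1.0)·(-3) + (1.3)·(2) + (1.5)·(-1) + 0.2 = 4.3
h = tanh(z1) = [0.0997, 0.991, 0.9996]
output = (0.2)·(0.0997) + (-0.6)·(0.991) + (0.8)·(0.9996) - 1.0 = -0.775

-0.775


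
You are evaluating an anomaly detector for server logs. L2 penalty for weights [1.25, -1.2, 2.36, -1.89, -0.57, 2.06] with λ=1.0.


‖w‖₂² = (1.25)² + (-1.2)² + (2.36)² + (-1.89)² + (-0.57)² + (2.06)²
     = 1.5625 + 1.44 + 5.5696 + 3.5721 + 0.3249 + 4.2436
     = 16.7127
λ·‖w‖₂² = 1.0·16.7127 = 16.7127

16.7127


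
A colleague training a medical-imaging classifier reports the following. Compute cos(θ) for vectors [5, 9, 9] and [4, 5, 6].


A·B = 5·4 + 9·5 + 9·6 = 119
‖A‖ = √187 = 13.6748, ‖B‖ = √77 = 8.775
cos = 119/(√187·√77) = 119/√14399 = 0.9917

0.9917


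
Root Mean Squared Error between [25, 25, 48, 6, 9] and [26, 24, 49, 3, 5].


MSE = 28/5 = 5.6
RMSE = √(28/5) = 2.3664

2.3664


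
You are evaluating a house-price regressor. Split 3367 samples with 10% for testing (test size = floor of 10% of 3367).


Test = ⌊3367·10/100⌋ = 336
Train = 3367 - 336 = 3031

Train: 3031, Test: 336


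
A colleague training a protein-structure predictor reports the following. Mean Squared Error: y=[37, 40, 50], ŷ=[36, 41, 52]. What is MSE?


Squared errors: (37-36)²=1, (40-41)²=1, (50-52)²=4
Sum = 6
MSE = 6/3 = 2

2


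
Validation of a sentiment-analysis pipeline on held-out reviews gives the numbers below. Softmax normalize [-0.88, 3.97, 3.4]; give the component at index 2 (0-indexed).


Exponentials: e^-0.88=0.4148, e^3.97=52.9845, e^3.4=29.9641
Sum = 83.3634
Softmax = [0.005, 0.6356, 0.3594]
p[2] = 29.9641/83.3634 = 0.3594

0.3594


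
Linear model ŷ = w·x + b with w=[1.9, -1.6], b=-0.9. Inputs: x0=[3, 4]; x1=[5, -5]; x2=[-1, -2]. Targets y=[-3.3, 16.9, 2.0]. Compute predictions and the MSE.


ŷ0 = (1.9)·(3) + (-1.6)·(4) - 0.9 = -1.6
ŷ1 = (1.9)·(5) + (-1.6)·(-5) - 0.9 = 16.6
ŷ2 = (1.9)·(-1) + (-1.6)·(-2) - 0.9 = 0.4
errors² = [2.89, 0.09, 2.56]
MSE = 5.5400/3 = 1.8467

1.8467


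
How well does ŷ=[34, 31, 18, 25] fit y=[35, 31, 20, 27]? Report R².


ȳ = 28.25
SS_res = Σ(y-ŷ)² = 9
SS_tot = Σ(y-ȳ)² = 122.75
R² = 1 - SS_res/SS_tot = 1 - 0.0733 = 0.9267

0.9267


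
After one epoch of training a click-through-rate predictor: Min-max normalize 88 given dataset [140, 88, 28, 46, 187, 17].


min=17, max=187
(88-17)/(187-17) = 71/170 = 0.4176

0.4176


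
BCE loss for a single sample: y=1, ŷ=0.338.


BCE = -[y·ln(p) + (1-y)·ln(1-p)]
= -1·ln(0.338) - 0
= -ln(0.338) = 1.0847

1.0847


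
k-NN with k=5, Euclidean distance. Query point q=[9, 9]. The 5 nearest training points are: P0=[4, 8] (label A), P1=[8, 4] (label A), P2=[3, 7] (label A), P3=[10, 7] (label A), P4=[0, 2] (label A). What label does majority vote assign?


d(q,P0) = 5.099  (label A)
d(q,P1) = 5.099  (label A)
d(q,P2) = 6.3246  (label A)
d(q,P3) = 2.2361  (label A)
d(q,P4) = 11.4018  (label A)
Votes: A=5, B=0
Majority → A

A


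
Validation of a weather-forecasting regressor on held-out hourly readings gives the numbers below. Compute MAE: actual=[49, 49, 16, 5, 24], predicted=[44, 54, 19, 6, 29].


Absolute errors: |49-44|=5, |49-54|=5, |16-19|=3, |5-6|=1, |24-29|=5
Sum = 19
MAE = 19/5 = 19/5

19/5


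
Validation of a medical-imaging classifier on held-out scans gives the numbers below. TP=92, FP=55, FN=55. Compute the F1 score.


Precision = 92/147 = 0.6259
Recall = 92/147 = 0.6259
F1 = 2·P·R/(P+R) = 2·TP/(2·TP+FP+FN) = 184/(184+55+55) = 184/294 = 0.6259

0.6259


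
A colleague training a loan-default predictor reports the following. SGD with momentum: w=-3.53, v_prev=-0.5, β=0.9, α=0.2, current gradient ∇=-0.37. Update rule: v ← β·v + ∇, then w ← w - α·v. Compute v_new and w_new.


v_new = 0.9·-0.5 - 0.37 = -0.45 - 0.37 = -0.82
w_new = -3.53 - 0.2·-0.82 = -3.53 + 0.164 = -3.366

v_new=-0.82, w_new=-3.366


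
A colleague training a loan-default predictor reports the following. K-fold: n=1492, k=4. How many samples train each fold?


Fold size = 1492/4 = 373
Training per fold = 1492 - 373 = 1119

1119


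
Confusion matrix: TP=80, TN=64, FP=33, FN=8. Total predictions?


Total = TP + TN + FP + FN
= 80 + 64 + 33 + 8
= 185
(Predicted positive: 113, predicted negative: 72)

185


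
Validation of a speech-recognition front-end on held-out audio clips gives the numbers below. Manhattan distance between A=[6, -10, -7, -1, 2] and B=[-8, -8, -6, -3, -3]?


d = |6+ 8| + |-10+ 8| + |-7+ 6| + |-1+ 3| + |2+ 3|
  = 14 + 2 + 1 + 2 + 5
  = 24

24


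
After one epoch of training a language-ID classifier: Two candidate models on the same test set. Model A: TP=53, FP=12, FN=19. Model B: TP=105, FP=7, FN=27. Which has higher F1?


Model A: P=53/65=0.8154, R=53/72=0.7361, F1=2PR/(P+R)=2TP/(2TP+FP+FN)=106/137=0.7737
Model B: P=105/112=0.9375, R=105/132=0.7955, F1=2PR/(P+R)=2TP/(2TP+FP+FN)=210/244=0.8607
0.7737 < 0.8607 → Model B

Model B


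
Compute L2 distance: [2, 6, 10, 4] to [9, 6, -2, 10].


d = √((2-9)² + (6-6)² + (10+ 2)² + (4-10)²)
  = √(49 + 0 + 144 + 36)
  = √229 = 15.1327

15.1327


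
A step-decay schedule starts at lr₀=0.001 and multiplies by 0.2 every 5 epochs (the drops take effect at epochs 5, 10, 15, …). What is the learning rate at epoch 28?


n_drops = ⌊28/5⌋ = 5
lr = 0.001·0.2^5 = 0.001·0.00032 = 0.00000032

0.00000032


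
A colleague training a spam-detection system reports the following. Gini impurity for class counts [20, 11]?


Probabilities: [20/31, 11/31] ≈ [0.6452, 0.3548]
Σpᵢ² = (400 + 121)/31² = 521/961
Gini = 1 - Σpᵢ² = 1 - 521/961 = 0.4579

0.4579


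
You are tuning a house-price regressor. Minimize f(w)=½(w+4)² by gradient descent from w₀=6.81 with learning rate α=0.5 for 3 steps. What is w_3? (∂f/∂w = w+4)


step 1: grad = 6.81+4 = 10.81; w = 6.81 - 0.5·(10.81) = 1.405
step 2: grad = 1.405+4 = 5.405; w = 1.405 - 0.5·(5.405) = -1.2975
step 3: grad = -1.2975+4 = 2.7025; w = -1.2975 - 0.5·(2.7025) = -2.64875

-2.64875


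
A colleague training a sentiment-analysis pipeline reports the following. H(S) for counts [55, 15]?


Probabilities: [55/70, 15/70] ≈ [0.7857, 0.2143]
H = -((55/70)·log₂(55/70) + (15/70)·log₂(15/70))
  = 0.7496 bits

0.7496 bits


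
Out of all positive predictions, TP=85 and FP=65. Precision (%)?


Precision = TP/(TP+FP)
= 85/(85+65)
= 85/150 = 56.67%

56.67%


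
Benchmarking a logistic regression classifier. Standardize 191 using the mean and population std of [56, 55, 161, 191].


μ = 115.75, σ = 61.1775
z = (191 - 115.75)/61.1775 = 1.23

1.23


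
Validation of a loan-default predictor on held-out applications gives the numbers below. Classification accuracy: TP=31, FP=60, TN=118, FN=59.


Accuracy = (TP+TN)/(TP+TN+FP+FN)
= (31+118)/(268)
= 149/268 = 55.6%

55.6%


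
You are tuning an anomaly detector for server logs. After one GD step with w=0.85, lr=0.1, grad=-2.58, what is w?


w_new = w - α·∇
= 0.85 - 0.1·-2.58
= 0.85 + 0.258
= 1.108

1.108


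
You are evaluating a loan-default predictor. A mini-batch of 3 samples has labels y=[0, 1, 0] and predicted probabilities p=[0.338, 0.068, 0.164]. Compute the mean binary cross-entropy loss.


L[0] = -ln(1-0.338) = -ln(0.662) = 0.4125
L[1] = -ln(0.068) = 2.6882
L[2] = -ln(1-0.164) = -ln(0.836) = 0.1791
mean = (0.4125 + 2.6882 + 0.1791)/3 = 1.0933

1.0933


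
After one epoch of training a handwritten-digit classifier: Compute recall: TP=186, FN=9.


Recall = TP/(TP+FN)
= 186/(186+9)
= 186/195 = 95.38%

95.38%


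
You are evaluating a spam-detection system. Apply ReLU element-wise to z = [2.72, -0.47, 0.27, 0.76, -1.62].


ReLU(2.72) = max(0, 2.72) = 2.72
ReLU(-0.47) = max(0, -0.47) = 0.0
ReLU(0.27) = max(0, 0.27) = 0.27
ReLU(0.76) = max(0, 0.76) = 0.76
ReLU(-1.62) = max(0, -1.62) = 0.0
result = [2.72, 0.0, 0.27, 0.76, 0.0]

[2.72, 0.0, 0.27, 0.76, 0.0]


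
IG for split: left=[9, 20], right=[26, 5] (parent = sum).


Parent = [35, 25], H_parent = 0.9799
H_left = 0.8936 (n=29), H_right = 0.6374 (n=31)
H_children = (29/60)·0.8936 + (31/60)·0.6374 = 0.7612
IG = 0.9799 - 0.7612 = 0.2187

0.2187


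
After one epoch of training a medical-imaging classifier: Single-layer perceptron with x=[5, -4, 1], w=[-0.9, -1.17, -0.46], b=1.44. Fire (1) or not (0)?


z = (5)·(-0.9) + (-4)·(-1.17) + (1)·(-0.46) + 1.44
  = 1.16
step(z) = 1 (z≥0)

1


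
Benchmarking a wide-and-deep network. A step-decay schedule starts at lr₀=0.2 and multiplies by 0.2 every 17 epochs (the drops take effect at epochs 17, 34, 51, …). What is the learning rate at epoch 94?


n_drops = ⌊94/17⌋ = 5
lr = 0.2·0.2^5 = 0.2·0.00032 = 0.000064

0.000064


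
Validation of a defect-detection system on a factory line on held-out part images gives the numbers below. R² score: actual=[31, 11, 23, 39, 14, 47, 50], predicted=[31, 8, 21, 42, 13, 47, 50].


ȳ = 30.7143
SS_res = Σ(y-ŷ)² = 23
SS_tot = Σ(y-ȳ)² = 1433.43
R² = 1 - SS_res/SS_tot = 1 - 0.016 = 0.984

0.984


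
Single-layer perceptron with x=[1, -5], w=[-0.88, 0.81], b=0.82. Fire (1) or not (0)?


z = (1)·(-0.88) + (-5)·(0.81) + 0.82
  = -4.11
step(z) = 0 (z<0)

0


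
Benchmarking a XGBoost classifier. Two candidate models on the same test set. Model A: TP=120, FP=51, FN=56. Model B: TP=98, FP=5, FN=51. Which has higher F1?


Model A: P=120/171=0.7018, R=120/176=0.6818, F1=2PR/(P+R)=2TP/(2TP+FP+FN)=240/347=0.6916
Model B: P=98/103=0.9515, R=98/149=0.6577, F1=2PR/(P+R)=2TP/(2TP+FP+FN)=196/252=0.7778
0.6916 < 0.7778 → Model B

Model B


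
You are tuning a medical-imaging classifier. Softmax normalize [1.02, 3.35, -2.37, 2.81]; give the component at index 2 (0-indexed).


Exponentials: e^1.02=2.7732, e^3.35=28.5027, e^-2.37=0.0935, e^2.81=16.6099
Sum = 47.9793
Softmax = [0.0578, 0.5941, 0.0019, 0.3462]
p[2] = 0.0935/47.9793 = 0.0019

0.0019


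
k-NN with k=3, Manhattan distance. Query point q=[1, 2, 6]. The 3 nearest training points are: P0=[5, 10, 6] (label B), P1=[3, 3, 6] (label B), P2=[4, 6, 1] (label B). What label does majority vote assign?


d(q,P0) = 12  (label B)
d(q,P1) = 3  (label B)
d(q,P2) = 12  (label B)
Votes: A=0, B=3
Majority → B

B


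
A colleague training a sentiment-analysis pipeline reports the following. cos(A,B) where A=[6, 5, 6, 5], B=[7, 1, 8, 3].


A·B = 6·7 + 5·1 + 6·8 + 5·3 = 110
‖A‖ = √122 = 11.0454, ‖B‖ = √123 = 11.0905
cos = 110/(√122·√123) = 110/√15006 = 0.898

0.898


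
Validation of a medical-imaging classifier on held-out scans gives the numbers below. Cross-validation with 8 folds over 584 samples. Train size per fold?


Fold size = 584/8 = 73
Training per fold = 584 - 73 = 511

511


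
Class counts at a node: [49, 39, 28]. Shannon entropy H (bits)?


Probabilities: [49/116, 39/116, 28/116] ≈ [0.4224, 0.3362, 0.2414]
H = -((49/116)·log₂(49/116) + (39/116)·log₂(39/116) + (28/116)·log₂(28/116))
  = 1.5489 bits

1.5489 bits


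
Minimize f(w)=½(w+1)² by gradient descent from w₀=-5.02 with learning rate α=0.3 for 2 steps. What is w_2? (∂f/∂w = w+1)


step 1: grad = -5.02+1 = -4.02; w = -5.02 - 0.3·(-4.02) = -3.814
step 2: grad = -3.814+1 = -2.814; w = -3.814 - 0.3·(-2.814) = -2.9698

-2.9698


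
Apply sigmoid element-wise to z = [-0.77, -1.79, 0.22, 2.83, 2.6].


σ(-0.77) = 1/(1+e^0.77) = 0.3165
σ(-1.79) = 1/(1+e^1.79) = 0.1431
σ(0.22) = 1/(1+e^-0.22) = 0.5548
σ(2.83) = 1/(1+e^-2.83) = 0.9443
σ(2.6) = 1/(1+e^-2.6) = 0.9309
result = [0.3165, 0.1431, 0.5548, 0.9443, 0.9309]

[0.3165, 0.1431, 0.5548, 0.9443, 0.9309]


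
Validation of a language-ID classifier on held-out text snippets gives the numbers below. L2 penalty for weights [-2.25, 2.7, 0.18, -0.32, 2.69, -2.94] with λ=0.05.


‖w‖₂² = (-2.25)² + (2.7)² + (0.18)² + (-0.32)² + (2.69)² + (-2.94)²
     = 5.0625 + 7.29 + 0.0324 + 0.1024 + 7.2361 + 8.6436
     = 28.367
λ·‖w‖₂² = 0.05·28.367 = 1.41835

1.41835


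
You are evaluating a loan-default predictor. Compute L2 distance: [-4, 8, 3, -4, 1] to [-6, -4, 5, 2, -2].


d = √((-4+ 6)² + (8+ 4)² + (3-5)² + (-4-2)² + (1+ 2)²)
  = √(4 + 144 + 4 + 36 + 9)
  = √197 = 14.0357

14.0357


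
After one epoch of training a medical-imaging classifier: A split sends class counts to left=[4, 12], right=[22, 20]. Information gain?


Parent = [26, 32], H_parent = 0.9923
H_left = 0.8113 (n=16), H_right = 0.9984 (n=42)
H_children = (16/58)·0.8113 + (42/58)·0.9984 = 0.9468
IG = 0.9923 - 0.9468 = 0.0455

0.0455


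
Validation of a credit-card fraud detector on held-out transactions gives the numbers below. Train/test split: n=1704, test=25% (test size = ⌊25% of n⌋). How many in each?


Test = ⌊1704·25/100⌋ = 426
Train = 1704 - 426 = 1278

Train: 1278, Test: 426


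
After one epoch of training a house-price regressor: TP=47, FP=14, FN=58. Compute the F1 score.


Precision = 47/61 = 0.7705
Recall = 47/105 = 0.4476
F1 = 2·P·R/(P+R) = 2·TP/(2·TP+FP+FN) = 94/(94+14+58) = 94/166 = 0.5663

0.5663


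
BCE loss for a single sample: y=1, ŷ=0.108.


BCE = -[y·ln(p) + (1-y)·ln(1-p)]
= -1·ln(0.108) - 0
= -ln(0.108) = 2.2256

2.2256


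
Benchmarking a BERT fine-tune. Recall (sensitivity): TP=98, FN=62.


Recall = TP/(TP+FN)
= 98/(98+62)
= 98/160 = 61.25%

61.25%


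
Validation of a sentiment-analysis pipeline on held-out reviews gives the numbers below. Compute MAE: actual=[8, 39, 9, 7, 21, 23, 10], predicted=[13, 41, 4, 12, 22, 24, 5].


Absolute errors: |8-13|=5, |39-41|=2, |9-4|=5, |7-12|=5, |21-22|=1, |23-24|=1, |10-5|=5
Sum = 24
MAE = 24/7 = 24/7

24/7


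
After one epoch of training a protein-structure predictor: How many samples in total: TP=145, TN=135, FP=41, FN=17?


Total = TP + TN + FP + FN
= 145 + 135 + 41 + 17
= 338
(Predicted positive: 186, predicted negative: 152)

338


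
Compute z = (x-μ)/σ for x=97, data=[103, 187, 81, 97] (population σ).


μ = 117, σ = 41.2068
z = (97 - 117)/41.2068 = -0.4854

-0.4854


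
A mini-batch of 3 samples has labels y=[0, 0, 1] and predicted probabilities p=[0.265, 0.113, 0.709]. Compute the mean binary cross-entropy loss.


L[0] = -ln(1-0.265) = -ln(0.735) = 0.3079
L[1] = -ln(1-0.113) = -ln(0.887) = 0.1199
L[2] = -ln(0.709) = 0.3439
mean = (0.3079 + 0.1199 + 0.3439)/3 = 0.2572

0.2572


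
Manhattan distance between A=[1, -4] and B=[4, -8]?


d = |1-4| + |-4+ 8|
  = 3 + 4
  = 7

7


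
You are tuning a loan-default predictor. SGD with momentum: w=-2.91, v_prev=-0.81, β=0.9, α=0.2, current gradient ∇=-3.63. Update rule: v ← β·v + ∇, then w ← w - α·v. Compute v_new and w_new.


v_new = 0.9·-0.81 - 3.63 = -0.729 - 3.63 = -4.359
w_new = -2.91 - 0.2·-4.359 = -2.91 + 0.8718 = -2.0382

v_new=-4.359, w_new=-2.0382


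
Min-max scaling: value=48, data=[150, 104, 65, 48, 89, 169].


min=48, max=169
(48-48)/(169-48) = 0/121 = 0.0

0.0


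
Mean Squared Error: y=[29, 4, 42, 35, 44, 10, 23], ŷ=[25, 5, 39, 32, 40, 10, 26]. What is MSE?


Squared errors: (29-25)²=16, (4-5)²=1, (42-39)²=9, (35-32)²=9, (44-40)²=16, (10-10)²=0, (23-26)²=9
Sum = 60
MSE = 60/7 = 60/7

60/7


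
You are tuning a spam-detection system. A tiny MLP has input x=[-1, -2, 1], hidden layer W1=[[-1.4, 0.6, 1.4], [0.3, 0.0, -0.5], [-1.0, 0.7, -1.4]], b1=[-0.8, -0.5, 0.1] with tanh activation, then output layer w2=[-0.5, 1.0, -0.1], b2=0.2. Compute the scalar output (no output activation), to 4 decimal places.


z1[0] = (-1.4)·(-1) + (0.6)·(-2) + (1.4)·(1) - 0.8 = 0.8
z1[1] = (0.3)·(-1) + (0.0)·(-2) + (-0.5)·(1) - 0.5 = -1.3
z1[2] = (-1.0)·(-1) + (0.7)·(-2) + (-1.4)·(1) + 0.1 = -1.7
h = tanh(z1) = [0.664, -0.8617, -0.9354]
output = (-0.5)·(0.664) + (1.0)·(-0.8617) + (-0.1)·(-0.9354) + 0.2 = -0.9002

-0.9002


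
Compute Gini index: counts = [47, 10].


Probabilities: [47/57, 10/57] ≈ [0.8246, 0.1754]
Σpᵢ² = (2209 + 100)/57² = 2309/3249
Gini = 1 - Σpᵢ² = 1 - 2309/3249 = 0.2893

0.2893


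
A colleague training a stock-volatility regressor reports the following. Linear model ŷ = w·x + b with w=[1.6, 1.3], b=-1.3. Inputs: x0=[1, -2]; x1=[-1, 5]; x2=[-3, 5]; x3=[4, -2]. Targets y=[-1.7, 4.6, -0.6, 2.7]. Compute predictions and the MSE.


ŷ0 = (1.6)·(1) + (1.3)·(-2) - 1.3 = -2.3
ŷ1 = (1.6)·(-1) + (1.3)·(5) - 1.3 = 3.6
ŷ2 = (1.6)·(-3) + (1.3)·(5) - 1.3 = 0.4
ŷ3 = (1.6)·(4) + (1.3)·(-2) - 1.3 = 2.5
errors² = [0.36, 1.0, 1.0, 0.04]
MSE = 2.4000/4 = 0.6

0.6


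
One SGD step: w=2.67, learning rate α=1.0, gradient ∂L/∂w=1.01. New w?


w_new = w - α·∇
= 2.67 - 1.0·1.01
= 2.67 - 1.01
= 1.66

1.66


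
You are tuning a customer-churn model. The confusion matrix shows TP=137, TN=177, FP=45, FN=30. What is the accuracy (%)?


Accuracy = (TP+TN)/(TP+TN+FP+FN)
= (137+177)/(389)
= 314/389 = 80.72%

80.72%


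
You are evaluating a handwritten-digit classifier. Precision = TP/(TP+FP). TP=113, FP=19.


Precision = TP/(TP+FP)
= 113/(113+19)
= 113/132 = 85.61%

85.61%


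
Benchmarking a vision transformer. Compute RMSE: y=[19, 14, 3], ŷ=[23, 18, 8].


MSE = 57/3 = 19
RMSE = √(57/3) = 4.3589

4.3589


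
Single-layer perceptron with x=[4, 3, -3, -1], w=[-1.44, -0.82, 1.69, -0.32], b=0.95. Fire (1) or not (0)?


z = (4)·(-1.44) + (3)·(-0.82) + (-3)·(1.69) + (-1)·(-0.32) + 0.95
  = -12.02
step(z) = 0 (z<0)

0


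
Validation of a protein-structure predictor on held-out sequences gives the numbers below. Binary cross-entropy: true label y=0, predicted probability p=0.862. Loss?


BCE = -[y·ln(p) + (1-y)·ln(1-p)]
= -0 - 1·ln(1-0.862)
= -ln(0.138) = 1.9805

1.9805


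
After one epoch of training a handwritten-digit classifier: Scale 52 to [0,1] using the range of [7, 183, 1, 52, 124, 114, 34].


min=1, max=183
(52-1)/(183-1) = 51/182 = 0.2802

0.2802


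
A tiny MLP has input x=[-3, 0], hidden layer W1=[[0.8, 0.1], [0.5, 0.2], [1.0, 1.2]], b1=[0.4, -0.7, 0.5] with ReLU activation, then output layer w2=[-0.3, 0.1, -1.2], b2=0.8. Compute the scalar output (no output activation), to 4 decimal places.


z1[0] = (0.8)·(-3) + (0.1)·(0) + 0.4 = -2.0
z1[1] = (0.5)·(-3) + (0.2)·(0) - 0.7 = -2.2
z1[2] = (1.0)·(-3) + (1.2)·(0) + 0.5 = -2.5
h = ReLU(z1) = [0.0, 0.0, 0.0]
output = (-0.3)·(0.0) + (0.1)·(0.0) + (-1.2)·(0.0) + 0.8 = 0.8

0.8


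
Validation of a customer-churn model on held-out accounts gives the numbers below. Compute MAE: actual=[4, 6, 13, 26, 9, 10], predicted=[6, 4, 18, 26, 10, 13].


Absolute errors: |4-6|=2, |6-4|=2, |13-18|=5, |26-26|=0, |9-10|=1, |10-13|=3
Sum = 13
MAE = 13/6 = 13/6

13/6


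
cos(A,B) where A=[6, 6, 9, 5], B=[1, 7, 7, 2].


A·B = 6·1 + 6·7 + 9·7 + 5·2 = 121
‖A‖ = √178 = 13.3417, ‖B‖ = √103 = 10.1489
cos = 121/(√178·√103) = 121/√18334 = 0.8936

0.8936


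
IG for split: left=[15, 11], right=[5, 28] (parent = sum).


Parent = [20, 39], H_parent = 0.9238
H_left = 0.9829 (n=26), H_right = 0.6136 (n=33)
H_children = (26/59)·0.9829 + (33/59)·0.6136 = 0.7763
IG = 0.9238 - 0.7763 = 0.1475

0.1475


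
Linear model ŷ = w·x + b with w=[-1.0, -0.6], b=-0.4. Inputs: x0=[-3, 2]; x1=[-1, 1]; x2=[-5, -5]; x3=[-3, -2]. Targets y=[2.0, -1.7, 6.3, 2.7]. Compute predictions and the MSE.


ŷ0 = (-1.0)·(-3) + (-0.6)·(2) - 0.4 = 1.4
ŷ1 = (-1.0)·(-1) + (-0.6)·(1) - 0.4 = 0.0
ŷ2 = (-1.0)·(-5) + (-0.6)·(-5) - 0.4 = 7.6
ŷ3 = (-1.0)·(-3) + (-0.6)·(-2) - 0.4 = 3.8
errors² = [0.36, 2.89, 1.69, 1.21]
MSE = 6.1500/4 = 1.5375

1.5375


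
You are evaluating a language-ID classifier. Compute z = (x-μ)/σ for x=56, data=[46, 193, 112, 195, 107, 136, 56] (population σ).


μ = 120.7143, σ = 54.7872
z = (56 - 120.7143)/54.7872 = -1.1812

-1.1812


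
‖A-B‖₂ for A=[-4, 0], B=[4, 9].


d = √((-4-4)² + (0-9)²)
  = √(64 + 81)
  = √145 = 12.0416

12.0416


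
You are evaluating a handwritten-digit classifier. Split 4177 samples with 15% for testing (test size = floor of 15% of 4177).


Test = ⌊4177·15/100⌋ = 626
Train = 4177 - 626 = 3551

Train: 3551, Test: 626


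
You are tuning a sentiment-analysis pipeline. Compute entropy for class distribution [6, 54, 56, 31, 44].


Probabilities: [6/191, 54/191, 56/191, 31/191, 44/191] ≈ [0.0314, 0.2827, 0.2932, 0.1623, 0.2304]
H = -((6/191)·log₂(6/191) + (54/191)·log₂(54/191) + (56/191)·log₂(56/191) + (31/191)·log₂(31/191) + (44/191)·log₂(44/191))
  = 2.1048 bits

2.1048 bits


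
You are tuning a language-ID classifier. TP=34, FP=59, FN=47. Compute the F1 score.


Precision = 34/93 = 0.3656
Recall = 34/81 = 0.4198
F1 = 2·P·R/(P+R) = 2·TP/(2·TP+FP+FN) = 68/(68+59+47) = 68/174 = 0.3908

0.3908


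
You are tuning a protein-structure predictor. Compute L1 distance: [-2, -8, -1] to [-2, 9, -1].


d = |-2+ 2| + |-8-9| + |-1+ 1|
  = 0 + 17 + 0
  = 17

17


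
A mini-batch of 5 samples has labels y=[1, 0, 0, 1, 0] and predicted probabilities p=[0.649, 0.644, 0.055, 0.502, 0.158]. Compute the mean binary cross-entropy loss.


L[0] = -ln(0.649) = 0.4323
L[1] = -ln(1-0.644) = -ln(0.356) = 1.0328
L[2] = -ln(1-0.055) = -ln(0.945) = 0.0566
L[3] = -ln(0.502) = 0.6892
L[4] = -ln(1-0.158) = -ln(0.842) = 0.172
mean = (0.4323 + 1.0328 + 0.0566 + 0.6892 + 0.172)/5 = 0.4766

0.4766


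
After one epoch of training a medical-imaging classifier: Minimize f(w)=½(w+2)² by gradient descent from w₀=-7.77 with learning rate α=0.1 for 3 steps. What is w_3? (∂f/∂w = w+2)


step 1: grad = -7.77+2 = -5.77; w = -7.77 - 0.1·(-5.77) = -7.193
step 2: grad = -7.193+2 = -5.193; w = -7.193 - 0.1·(-5.193) = -6.6737
step 3: grad = -6.6737+2 = -4.6737; w = -6.6737 - 0.1·(-4.6737) = -6.20633

-6.20633


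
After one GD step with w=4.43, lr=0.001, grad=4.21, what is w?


w_new = w - α·∇
= 4.43 - 0.001·4.21
= 4.43 - 0.00421
= 4.42579

4.42579


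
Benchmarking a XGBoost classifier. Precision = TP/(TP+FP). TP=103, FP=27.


Precision = TP/(TP+FP)
= 103/(103+27)
= 103/130 = 79.23%

79.23%


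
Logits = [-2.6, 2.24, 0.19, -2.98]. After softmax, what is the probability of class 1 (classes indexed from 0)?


Exponentials: e^-2.6=0.0743, e^2.24=9.3933, e^0.19=1.2092, e^-2.98=0.0508
Sum = 10.7276
Softmax = [0.0069, 0.8756, 0.1127, 0.0047]
p[1] = 9.3933/10.7276 = 0.8756

0.8756


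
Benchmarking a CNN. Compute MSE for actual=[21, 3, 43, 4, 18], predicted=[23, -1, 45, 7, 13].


Squared errors: (21-23)²=4, (3+ 1)²=16, (43-45)²=4, (4-7)²=9, (18-13)²=25
Sum = 58
MSE = 58/5 = 58/5

58/5


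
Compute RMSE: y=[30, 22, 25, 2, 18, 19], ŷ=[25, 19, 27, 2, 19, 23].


MSE = 55/6 = 9.1667
RMSE = √(55/6) = 3.0277

3.0277


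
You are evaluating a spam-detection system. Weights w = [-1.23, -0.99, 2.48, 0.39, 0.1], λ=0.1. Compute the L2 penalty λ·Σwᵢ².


‖w‖₂² = (-1.23)² + (-0.99)² + (2.48)² + (0.39)² + (0.1)²
     = 1.5129 + 0.9801 + 6.1504 + 0.1521 + 0.01
     = 8.8055
λ·‖w‖₂² = 0.1·8.8055 = 0.88055

0.88055


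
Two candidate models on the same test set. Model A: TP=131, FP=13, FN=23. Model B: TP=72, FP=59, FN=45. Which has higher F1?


Model A: P=131/144=0.9097, R=131/154=0.8506, F1=2PR/(P+R)=2TP/(2TP+FP+FN)=262/298=0.8792
Model B: P=72/131=0.5496, R=72/117=0.6154, F1=2PR/(P+R)=2TP/(2TP+FP+FN)=144/248=0.5806
0.8792 > 0.5806 → Model A

Model A


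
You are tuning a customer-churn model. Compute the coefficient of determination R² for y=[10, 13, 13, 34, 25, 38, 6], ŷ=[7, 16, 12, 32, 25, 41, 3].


ȳ = 19.8571
SS_res = Σ(y-ŷ)² = 41
SS_tot = Σ(y-ȳ)² = 938.86
R² = 1 - SS_res/SS_tot = 1 - 0.0437 = 0.9563

0.9563


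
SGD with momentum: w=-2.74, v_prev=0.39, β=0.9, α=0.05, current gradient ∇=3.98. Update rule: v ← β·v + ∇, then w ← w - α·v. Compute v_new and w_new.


v_new = 0.9·0.39 + 3.98 = 0.351 + 3.98 = 4.331
w_new = -2.74 - 0.05·4.331 = -2.74 - 0.21655 = -2.95655

v_new=4.331, w_new=-2.95655


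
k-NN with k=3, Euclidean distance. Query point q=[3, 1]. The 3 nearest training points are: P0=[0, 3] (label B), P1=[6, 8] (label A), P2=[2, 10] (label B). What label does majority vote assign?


d(q,P0) = 3.6056  (label B)
d(q,P1) = 7.6158  (label A)
d(q,P2) = 9.0554  (label B)
Votes: A=1, B=2
Majority → B

B


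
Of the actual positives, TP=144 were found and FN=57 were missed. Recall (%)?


Recall = TP/(TP+FN)
= 144/(144+57)
= 144/201 = 71.64%

71.64%


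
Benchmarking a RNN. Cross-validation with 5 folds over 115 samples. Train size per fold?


Fold size = 115/5 = 23
Training per fold = 115 - 23 = 92

92


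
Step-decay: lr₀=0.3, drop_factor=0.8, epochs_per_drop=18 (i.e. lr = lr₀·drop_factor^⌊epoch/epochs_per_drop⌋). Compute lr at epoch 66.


n_drops = ⌊66/18⌋ = 3
lr = 0.3·0.8^3 = 0.3·0.512 = 0.1536

0.1536


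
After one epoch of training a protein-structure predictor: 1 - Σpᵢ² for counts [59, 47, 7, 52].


Probabilities: [59/165, 47/165, 7/165, 52/165] ≈ [0.3576, 0.2848, 0.0424, 0.3152]
Σpᵢ² = (3481 + 2209 + 49 + 2704)/165² = 8443/27225
Gini = 1 - Σpᵢ² = 1 - 8443/27225 = 0.6899

0.6899
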